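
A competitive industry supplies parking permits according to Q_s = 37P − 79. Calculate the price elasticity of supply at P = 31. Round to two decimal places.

At P = 31, Q_s = 1068.
dQ_s/dP = 37.
ε_s = (dQ_s/dP)(P/Q_s) = (37)(31/1068).

1.07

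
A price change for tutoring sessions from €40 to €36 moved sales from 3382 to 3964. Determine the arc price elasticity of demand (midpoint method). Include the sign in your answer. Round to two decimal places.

ΔQ = 3964 − 3382 = 582; ΔP = 36 − 40 = -4.
Midpoints: P̄ = 38.00, Q̄ = 3673.0.
ε = (ΔQ/ΔP)(P̄/Q̄) = (582/-4)(38.00/3673.0).

-1.51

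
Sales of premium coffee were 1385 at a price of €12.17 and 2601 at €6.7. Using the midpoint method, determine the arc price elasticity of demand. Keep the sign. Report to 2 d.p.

-1.05

ΔQ = 2601 − 1385 = 1216; ΔP = 6.7 − 12.17 = -5.47.
Midpoints: P̄ = 9.44, Q̄ = 1993.0.
ε = (ΔQ/ΔP)(P̄/Q̄) = (1216/-5.47)(9.44/1993.0).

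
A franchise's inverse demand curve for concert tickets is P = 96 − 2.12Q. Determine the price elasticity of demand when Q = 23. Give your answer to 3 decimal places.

-0.969

At Q = 23, P = 96 − 2.12(23) = 47.24.
dP/dQ = −2.12, so dQ/dP = 1/(−2.12) = -0.472.
ε = (dQ/dP)(P/Q) = (-0.472)(47.24/23).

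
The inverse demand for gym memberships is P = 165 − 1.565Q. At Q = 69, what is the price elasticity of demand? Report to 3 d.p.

At Q = 69, P = 165 − 1.565(69) = 57.02.
dP/dQ = −1.565, so dQ/dP = 1/(−1.565) = -0.639.
ε = (dQ/dP)(P/Q) = (-0.639)(57.02/69).

-0.528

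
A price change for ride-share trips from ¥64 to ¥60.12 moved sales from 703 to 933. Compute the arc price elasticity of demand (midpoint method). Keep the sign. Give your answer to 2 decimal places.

-4.50

ΔQ = 933 − 703 = 230; ΔP = 60.12 − 64 = -3.88.
Midpoints: P̄ = 62.06, Q̄ = 818.0.
ε = (ΔQ/ΔP)(P̄/Q̄) = (230/-3.88)(62.06/818.0).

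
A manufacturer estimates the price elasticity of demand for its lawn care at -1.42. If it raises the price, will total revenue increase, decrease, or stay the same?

decrease

|ε| = 1.42 > 1, so demand is elastic. A price rise therefore reduces total revenue.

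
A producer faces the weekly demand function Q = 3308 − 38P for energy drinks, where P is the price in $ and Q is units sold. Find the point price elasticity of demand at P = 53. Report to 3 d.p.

At P = 53, Q = 1294.
dQ/dP = −38.
ε = (dQ/dP)(P/Q) = (-38)(53/1294).

-1.556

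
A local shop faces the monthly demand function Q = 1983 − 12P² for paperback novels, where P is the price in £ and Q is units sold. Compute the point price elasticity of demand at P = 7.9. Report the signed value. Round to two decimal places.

-1.21

At P = 7.9, Q = 1234.080.
dQ/dP = −24P = -189.600.
ε = (dQ/dP)(P/Q) = (-189.600)(7.9/1234.080).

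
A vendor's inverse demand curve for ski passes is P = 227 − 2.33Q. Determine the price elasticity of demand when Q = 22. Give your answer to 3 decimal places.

At Q = 22, P = 227 − 2.33(22) = 175.74.
dP/dQ = −2.33, so dQ/dP = 1/(−2.33) = -0.429.
ε = (dQ/dP)(P/Q) = (-0.429)(175.74/22).

-3.428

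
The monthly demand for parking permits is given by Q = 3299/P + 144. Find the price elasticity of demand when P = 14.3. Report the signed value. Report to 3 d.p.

-0.616

At P = 14.3, Q = 374.699.
dQ/dP = −3299/P² = -16.133.
ε = (dQ/dP)(P/Q) = (-16.133)(14.3/374.699).
|ε| < 1, so demand is inelastic at this price.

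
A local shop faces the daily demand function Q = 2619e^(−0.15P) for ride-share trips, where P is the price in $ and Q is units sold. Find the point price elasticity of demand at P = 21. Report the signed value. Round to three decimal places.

At P = 21, Q = 112.230.
dQ/dP = −0.15·2619e^(−0.15P) = −0.15Q = -16.834.
ε = (dQ/dP)(P/Q) = (-16.834)(21/112.230).

-3.150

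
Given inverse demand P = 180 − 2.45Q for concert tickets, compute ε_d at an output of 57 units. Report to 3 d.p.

-0.289

At Q = 57, P = 180 − 2.45(57) = 40.35.
dP/dQ = −2.45, so dQ/dP = 1/(−2.45) = -0.408.
ε = (dQ/dP)(P/Q) = (-0.408)(40.35/57).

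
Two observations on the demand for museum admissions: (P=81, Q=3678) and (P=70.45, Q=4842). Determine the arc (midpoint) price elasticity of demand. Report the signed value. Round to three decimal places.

ΔQ = 4842 − 3678 = 1164; ΔP = 70.45 − 81 = -10.55.
Midpoints: P̄ = 75.72, Q̄ = 4260.0.
ε = (ΔQ/ΔP)(P̄/Q̄) = (1164/-10.55)(75.72/4260.0).

-1.961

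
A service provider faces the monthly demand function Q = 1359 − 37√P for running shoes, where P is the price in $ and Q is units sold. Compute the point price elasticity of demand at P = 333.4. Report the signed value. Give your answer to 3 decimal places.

-0.494

At P = 333.4, Q = 683.408.
dQ/dP = −37/(2√P) = -1.013.
ε = (dQ/dP)(P/Q) = (-1.013)(333.4/683.408).
|ε| < 1, so demand is inelastic at this price.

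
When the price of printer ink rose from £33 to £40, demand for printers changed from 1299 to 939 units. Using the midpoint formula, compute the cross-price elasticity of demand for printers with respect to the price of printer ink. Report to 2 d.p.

ΔQ_x = 939 − 1299 = -360; ΔP_y = 40 − 33 = 7.
Midpoints: P̄_y = 36.50, Q̄_x = 1119.0.
ε_xy = (ΔQ_x/ΔP_y)(P̄_y/Q̄_x) = (-360/7)(36.50/1119.0).

-1.68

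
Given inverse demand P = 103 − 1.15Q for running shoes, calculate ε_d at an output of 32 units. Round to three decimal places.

At Q = 32, P = 103 − 1.15(32) = 66.20.
dP/dQ = −1.15, so dQ/dP = 1/(−1.15) = -0.870.
ε = (dQ/dP)(P/Q) = (-0.870)(66.20/32).

-1.799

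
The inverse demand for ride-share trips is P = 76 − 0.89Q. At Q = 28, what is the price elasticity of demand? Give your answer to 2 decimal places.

At Q = 28, P = 76 − 0.89(28) = 51.08.
dP/dQ = −0.89, so dQ/dP = 1/(−0.89) = -1.124.
ε = (dQ/dP)(P/Q) = (-1.124)(51.08/28).

-2.05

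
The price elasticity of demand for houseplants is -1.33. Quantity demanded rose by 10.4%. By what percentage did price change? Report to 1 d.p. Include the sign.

%ΔP ≈ %ΔQ / ε = (10.4%)/(-1.33) = -7.82%.

-7.8%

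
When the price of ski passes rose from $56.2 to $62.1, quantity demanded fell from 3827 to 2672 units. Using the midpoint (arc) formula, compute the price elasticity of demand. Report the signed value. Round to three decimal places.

ΔQ = 2672 − 3827 = -1155; ΔP = 62.1 − 56.2 = 5.9.
Midpoints: P̄ = 59.15, Q̄ = 3249.5.
ε = (ΔQ/ΔP)(P̄/Q̄) = (-1155/5.9)(59.15/3249.5).

-3.563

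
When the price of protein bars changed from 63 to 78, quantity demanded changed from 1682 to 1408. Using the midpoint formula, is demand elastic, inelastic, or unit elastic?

inelastic

Arc ε ≈ -0.834.
|ε| = 0.83 < 1.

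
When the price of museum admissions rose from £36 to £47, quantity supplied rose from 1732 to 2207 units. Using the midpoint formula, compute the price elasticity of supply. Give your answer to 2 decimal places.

ΔQ = 2207 − 1732 = 475; ΔP = 47 − 36 = 11.
Midpoints: P̄ = 41.50, Q̄ = 1969.5.
ε_s = (ΔQ/ΔP)(P̄/Q̄) = (475/11)(41.50/1969.5).

0.91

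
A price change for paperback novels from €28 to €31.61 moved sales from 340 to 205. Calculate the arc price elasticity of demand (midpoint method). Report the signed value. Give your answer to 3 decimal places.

-4.090

ΔQ = 205 − 340 = -135; ΔP = 31.61 − 28 = 3.61.
Midpoints: P̄ = 29.80, Q̄ = 272.5.
ε = (ΔQ/ΔP)(P̄/Q̄) = (-135/3.61)(29.80/272.5).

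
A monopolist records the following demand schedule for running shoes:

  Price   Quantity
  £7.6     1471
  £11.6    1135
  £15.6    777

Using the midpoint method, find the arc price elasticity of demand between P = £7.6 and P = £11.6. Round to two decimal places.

At P = 7.6, Q = 1471; at P = 11.6, Q = 1135.
ΔQ = -336, ΔP = 4.0. Midpoints: P̄ = 9.60, Q̄ = 1303.0.
ε = (ΔQ/ΔP)(P̄/Q̄) = (-336/4.0)(9.60/1303.0).

-0.62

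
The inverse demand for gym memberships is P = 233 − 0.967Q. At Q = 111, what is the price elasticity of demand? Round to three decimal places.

At Q = 111, P = 233 − 0.967(111) = 125.66.
dP/dQ = −0.967, so dQ/dP = 1/(−0.967) = -1.034.
ε = (dQ/dP)(P/Q) = (-1.034)(125.66/111).

-1.171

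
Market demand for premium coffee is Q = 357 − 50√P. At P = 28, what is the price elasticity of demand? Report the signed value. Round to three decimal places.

-1.431

At P = 28, Q = 92.425.
dQ/dP = −50/(2√P) = -4.725.
ε = (dQ/dP)(P/Q) = (-4.725)(28/92.425).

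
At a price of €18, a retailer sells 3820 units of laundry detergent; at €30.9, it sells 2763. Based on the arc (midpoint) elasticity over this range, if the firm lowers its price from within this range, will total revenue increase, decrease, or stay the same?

Arc ε = (-1057/12.9)(24.45/3291.5) ≈ -0.609.
|ε| = 0.61 < 1, so demand is inelastic. A price cut therefore reduces total revenue.

decrease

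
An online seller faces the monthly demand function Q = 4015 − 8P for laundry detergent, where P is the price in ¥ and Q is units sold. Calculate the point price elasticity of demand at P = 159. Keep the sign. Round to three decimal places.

At P = 159, Q = 2743.
dQ/dP = −8.
ε = (dQ/dP)(P/Q) = (-8)(159/2743).
|ε| < 1, so demand is inelastic at this price.

-0.464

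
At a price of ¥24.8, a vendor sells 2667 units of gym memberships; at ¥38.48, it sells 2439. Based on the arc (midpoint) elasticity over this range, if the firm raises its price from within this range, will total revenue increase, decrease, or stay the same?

increase

Arc ε = (-228/13.68)(31.64/2553.0) ≈ -0.207.
|ε| = 0.21 < 1, so demand is inelastic. A price rise therefore raises total revenue.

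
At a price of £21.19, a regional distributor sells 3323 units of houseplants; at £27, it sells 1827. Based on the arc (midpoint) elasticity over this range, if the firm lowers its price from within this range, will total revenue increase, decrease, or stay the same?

increase

Arc ε = (-1496/5.81)(24.09/2575.0) ≈ -2.409.
|ε| = 2.41 > 1, so demand is elastic. A price cut therefore raises total revenue.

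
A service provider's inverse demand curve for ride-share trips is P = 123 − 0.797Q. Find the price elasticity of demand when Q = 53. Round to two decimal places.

At Q = 53, P = 123 − 0.797(53) = 80.76.
dP/dQ = −0.797, so dQ/dP = 1/(−0.797) = -1.255.
ε = (dQ/dP)(P/Q) = (-1.255)(80.76/53).

-1.91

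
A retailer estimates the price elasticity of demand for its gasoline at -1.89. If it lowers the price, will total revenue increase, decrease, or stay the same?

|ε| = 1.89 > 1, so demand is elastic. A price cut therefore raises total revenue.

increase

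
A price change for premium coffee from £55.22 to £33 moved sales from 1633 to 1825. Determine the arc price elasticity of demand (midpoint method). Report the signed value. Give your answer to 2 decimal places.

ΔQ = 1825 − 1633 = 192; ΔP = 33 − 55.22 = -22.22.
Midpoints: P̄ = 44.11, Q̄ = 1729.0.
ε = (ΔQ/ΔP)(P̄/Q̄) = (192/-22.22)(44.11/1729.0).

-0.22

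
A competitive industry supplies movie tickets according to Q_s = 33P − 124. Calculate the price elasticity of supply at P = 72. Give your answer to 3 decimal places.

1.055

At P = 72, Q_s = 2252.
dQ_s/dP = 33.
ε_s = (dQ_s/dP)(P/Q_s) = (33)(72/2252).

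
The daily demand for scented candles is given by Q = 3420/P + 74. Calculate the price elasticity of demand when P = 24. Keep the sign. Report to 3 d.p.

-0.658

At P = 24, Q = 216.500.
dQ/dP = −3420/P² = -5.938.
ε = (dQ/dP)(P/Q) = (-5.938)(24/216.500).
|ε| < 1, so demand is inelastic at this price.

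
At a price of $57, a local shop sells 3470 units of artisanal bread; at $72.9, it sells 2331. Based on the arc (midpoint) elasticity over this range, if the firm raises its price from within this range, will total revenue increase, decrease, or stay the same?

decrease

Arc ε = (-1139/15.9)(64.95/2900.5) ≈ -1.604.
|ε| = 1.60 > 1, so demand is elastic. A price rise therefore reduces total revenue.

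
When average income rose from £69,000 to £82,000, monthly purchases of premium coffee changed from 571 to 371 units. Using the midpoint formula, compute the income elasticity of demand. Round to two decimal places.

-2.47

ΔQ = -200, ΔI = 13000. Midpoints: Ī = 75,500, Q̄ = 471.0.
ε_I = (ΔQ/ΔI)(Ī/Q̄) = (-200/13000)(75500/471.0).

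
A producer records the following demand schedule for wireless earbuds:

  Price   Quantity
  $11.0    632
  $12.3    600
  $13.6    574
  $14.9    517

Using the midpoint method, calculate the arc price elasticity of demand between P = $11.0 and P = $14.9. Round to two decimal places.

At P = 11.0, Q = 632; at P = 14.9, Q = 517.
ΔQ = -115, ΔP = 3.9. Midpoints: P̄ = 12.95, Q̄ = 574.5.
ε = (ΔQ/ΔP)(P̄/Q̄) = (-115/3.9)(12.95/574.5).

-0.66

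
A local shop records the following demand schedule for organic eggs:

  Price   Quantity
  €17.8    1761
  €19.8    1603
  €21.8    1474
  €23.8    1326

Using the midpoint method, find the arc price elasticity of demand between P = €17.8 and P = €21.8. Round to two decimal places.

At P = 17.8, Q = 1761; at P = 21.8, Q = 1474.
ΔQ = -287, ΔP = 4.0. Midpoints: P̄ = 19.80, Q̄ = 1617.5.
ε = (ΔQ/ΔP)(P̄/Q̄) = (-287/4.0)(19.80/1617.5).

-0.88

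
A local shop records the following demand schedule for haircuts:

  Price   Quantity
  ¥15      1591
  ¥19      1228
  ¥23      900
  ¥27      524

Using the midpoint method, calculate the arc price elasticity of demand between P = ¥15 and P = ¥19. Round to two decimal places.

-1.09

At P = 15, Q = 1591; at P = 19, Q = 1228.
ΔQ = -363, ΔP = 4. Midpoints: P̄ = 17.00, Q̄ = 1409.5.
ε = (ΔQ/ΔP)(P̄/Q̄) = (-363/4)(17.00/1409.5).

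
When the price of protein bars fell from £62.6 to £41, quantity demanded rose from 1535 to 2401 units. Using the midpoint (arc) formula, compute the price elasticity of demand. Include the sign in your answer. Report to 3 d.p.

ΔQ = 2401 − 1535 = 866; ΔP = 41 − 62.6 = -21.6.
Midpoints: P̄ = 51.80, Q̄ = 1968.0.
ε = (ΔQ/ΔP)(P̄/Q̄) = (866/-21.6)(51.80/1968.0).

-1.055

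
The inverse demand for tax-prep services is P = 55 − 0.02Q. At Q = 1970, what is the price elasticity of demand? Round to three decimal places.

-0.396

At Q = 1970, P = 55 − 0.02(1970) = 15.60.
dP/dQ = −0.02, so dQ/dP = 1/(−0.02) = -50.000.
ε = (dQ/dP)(P/Q) = (-50.000)(15.60/1970).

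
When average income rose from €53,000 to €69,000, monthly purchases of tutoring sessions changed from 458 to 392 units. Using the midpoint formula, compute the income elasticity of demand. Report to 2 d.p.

-0.59

ΔQ = -66, ΔI = 16000. Midpoints: Ī = 61,000, Q̄ = 425.0.
ε_I = (ΔQ/ΔI)(Ī/Q̄) = (-66/16000)(61000/425.0).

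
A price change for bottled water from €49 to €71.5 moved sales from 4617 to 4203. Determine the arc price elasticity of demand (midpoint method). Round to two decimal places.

-0.25

ΔQ = 4203 − 4617 = -414; ΔP = 71.5 − 49 = 22.5.
Midpoints: P̄ = 60.25, Q̄ = 4410.0.
ε = (ΔQ/ΔP)(P̄/Q̄) = (-414/22.5)(60.25/4410.0).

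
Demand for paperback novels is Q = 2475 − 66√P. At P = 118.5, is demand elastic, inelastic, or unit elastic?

Q = 1756.539, dQ/dP = -3.031.
ε = (dQ/dP)(P/Q) ≈ -0.205.
|ε| = 0.20 < 1.

inelastic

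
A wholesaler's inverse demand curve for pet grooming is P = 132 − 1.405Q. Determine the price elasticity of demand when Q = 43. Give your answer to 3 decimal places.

-1.185

At Q = 43, P = 132 − 1.405(43) = 71.59.
dP/dQ = −1.405, so dQ/dP = 1/(−1.405) = -0.712.
ε = (dQ/dP)(P/Q) = (-0.712)(71.59/43).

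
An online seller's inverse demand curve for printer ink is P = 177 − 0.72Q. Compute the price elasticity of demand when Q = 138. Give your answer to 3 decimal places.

-0.781

At Q = 138, P = 177 − 0.72(138) = 77.64.
dP/dQ = −0.72, so dQ/dP = 1/(−0.72) = -1.389.
ε = (dQ/dP)(P/Q) = (-1.389)(77.64/138).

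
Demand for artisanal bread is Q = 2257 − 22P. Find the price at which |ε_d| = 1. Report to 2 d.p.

For linear demand Q = a − bP, ε = −bP/(a − bP). |ε| = 1 when bP = a − bP, i.e. P = a/(2b).
P = 2257/(2·22) = 2257/44 = 51.2955.

51.30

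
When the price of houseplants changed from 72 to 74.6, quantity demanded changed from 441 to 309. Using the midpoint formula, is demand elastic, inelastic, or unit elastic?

Arc ε ≈ -9.924.
|ε| = 9.92 > 1.

elastic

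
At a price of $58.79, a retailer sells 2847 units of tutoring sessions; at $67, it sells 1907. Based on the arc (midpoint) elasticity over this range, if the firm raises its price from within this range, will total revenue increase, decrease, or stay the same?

Arc ε = (-940/8.21)(62.89/2377.0) ≈ -3.030.
|ε| = 3.03 > 1, so demand is elastic. A price rise therefore reduces total revenue.

decrease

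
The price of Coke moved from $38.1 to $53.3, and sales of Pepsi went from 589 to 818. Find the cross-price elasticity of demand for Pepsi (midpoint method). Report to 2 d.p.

0.98

ΔQ_x = 818 − 589 = 229; ΔP_y = 53.3 − 38.1 = 15.2.
Midpoints: P̄_y = 45.70, Q̄_x = 703.5.
ε_xy = (ΔQ_x/ΔP_y)(P̄_y/Q̄_x) = (229/15.2)(45.70/703.5).
ε_xy > 0, so the goods are substitutes.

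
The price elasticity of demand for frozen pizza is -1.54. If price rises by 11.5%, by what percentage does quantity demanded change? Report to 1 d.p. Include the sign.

-17.7%

%ΔQ ≈ ε × %ΔP = (-1.54)(11.5%) = -17.71%.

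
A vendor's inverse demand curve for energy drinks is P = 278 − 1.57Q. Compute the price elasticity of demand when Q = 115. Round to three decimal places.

At Q = 115, P = 278 − 1.57(115) = 97.45.
dP/dQ = −1.57, so dQ/dP = 1/(−1.57) = -0.637.
ε = (dQ/dP)(P/Q) = (-0.637)(97.45/115).

-0.540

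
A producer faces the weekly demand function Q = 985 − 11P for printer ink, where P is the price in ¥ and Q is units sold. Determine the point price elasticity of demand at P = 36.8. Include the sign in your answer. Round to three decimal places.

At P = 36.8, Q = 580.200.
dQ/dP = −11.
ε = (dQ/dP)(P/Q) = (-11)(36.8/580.200).
|ε| < 1, so demand is inelastic at this price.

-0.698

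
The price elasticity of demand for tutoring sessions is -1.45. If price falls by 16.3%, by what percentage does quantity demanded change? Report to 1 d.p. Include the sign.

%ΔQ ≈ ε × %ΔP = (-1.45)(-16.3%) = 23.64%.

23.6%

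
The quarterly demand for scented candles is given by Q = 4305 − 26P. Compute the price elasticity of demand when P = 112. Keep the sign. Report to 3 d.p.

-2.090

At P = 112, Q = 1393.
dQ/dP = −26.
ε = (dQ/dP)(P/Q) = (-26)(112/1393).
|ε| > 1, so demand is elastic at this price.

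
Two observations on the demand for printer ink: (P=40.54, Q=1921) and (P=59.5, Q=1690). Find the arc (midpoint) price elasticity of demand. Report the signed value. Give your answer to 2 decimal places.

ΔQ = 1690 − 1921 = -231; ΔP = 59.5 − 40.54 = 18.96.
Midpoints: P̄ = 50.02, Q̄ = 1805.5.
ε = (ΔQ/ΔP)(P̄/Q̄) = (-231/18.96)(50.02/1805.5).

-0.34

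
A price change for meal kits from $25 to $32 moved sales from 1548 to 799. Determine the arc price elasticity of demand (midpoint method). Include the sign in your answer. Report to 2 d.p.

ΔQ = 799 − 1548 = -749; ΔP = 32 − 25 = 7.
Midpoints: P̄ = 28.50, Q̄ = 1173.5.
ε = (ΔQ/ΔP)(P̄/Q̄) = (-749/7)(28.50/1173.5).

-2.60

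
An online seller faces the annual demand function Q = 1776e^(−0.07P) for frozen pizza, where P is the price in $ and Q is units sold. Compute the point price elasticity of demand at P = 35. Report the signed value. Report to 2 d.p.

-2.45

At P = 35, Q = 153.257.
dQ/dP = −0.07·1776e^(−0.07P) = −0.07Q = -10.728.
ε = (dQ/dP)(P/Q) = (-10.728)(35/153.257).
|ε| > 1, so demand is elastic at this price.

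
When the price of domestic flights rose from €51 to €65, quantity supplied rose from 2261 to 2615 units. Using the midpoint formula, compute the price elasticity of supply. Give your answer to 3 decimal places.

ΔQ = 2615 − 2261 = 354; ΔP = 65 − 51 = 14.
Midpoints: P̄ = 58.00, Q̄ = 2438.0.
ε_s = (ΔQ/ΔP)(P̄/Q̄) = (354/14)(58.00/2438.0).

0.602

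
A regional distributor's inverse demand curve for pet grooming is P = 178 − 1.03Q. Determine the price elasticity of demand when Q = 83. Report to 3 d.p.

-1.082

At Q = 83, P = 178 − 1.03(83) = 92.51.
dP/dQ = −1.03, so dQ/dP = 1/(−1.03) = -0.971.
ε = (dQ/dP)(P/Q) = (-0.971)(92.51/83).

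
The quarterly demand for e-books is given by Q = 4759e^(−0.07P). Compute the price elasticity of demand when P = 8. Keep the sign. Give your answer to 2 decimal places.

-0.56

At P = 8, Q = 2718.384.
dQ/dP = −0.07·4759e^(−0.07P) = −0.07Q = -190.287.
ε = (dQ/dP)(P/Q) = (-190.287)(8/2718.384).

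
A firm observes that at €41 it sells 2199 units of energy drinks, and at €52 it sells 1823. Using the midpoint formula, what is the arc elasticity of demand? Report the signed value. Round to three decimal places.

-0.790

ΔQ = 1823 − 2199 = -376; ΔP = 52 − 41 = 11.
Midpoints: P̄ = 46.50, Q̄ = 2011.0.
ε = (ΔQ/ΔP)(P̄/Q̄) = (-376/11)(46.50/2011.0).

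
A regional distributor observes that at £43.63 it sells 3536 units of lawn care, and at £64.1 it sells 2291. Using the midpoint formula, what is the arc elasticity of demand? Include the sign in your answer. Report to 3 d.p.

ΔQ = 2291 − 3536 = -1245; ΔP = 64.1 − 43.63 = 20.47.
Midpoints: P̄ = 53.86, Q̄ = 2913.5.
ε = (ΔQ/ΔP)(P̄/Q̄) = (-1245/20.47)(53.86/2913.5).

-1.124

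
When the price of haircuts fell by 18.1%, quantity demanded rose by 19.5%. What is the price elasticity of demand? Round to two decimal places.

-1.08

ε = %ΔQ / %ΔP = (19.5)/(-18.1) = -1.077.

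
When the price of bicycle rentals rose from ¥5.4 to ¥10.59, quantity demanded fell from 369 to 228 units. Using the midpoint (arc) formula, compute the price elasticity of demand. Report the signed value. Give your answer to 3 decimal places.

-0.728

ΔQ = 228 − 369 = -141; ΔP = 10.59 − 5.4 = 5.19.
Midpoints: P̄ = 8.00, Q̄ = 298.5.
ε = (ΔQ/ΔP)(P̄/Q̄) = (-141/5.19)(8.00/298.5).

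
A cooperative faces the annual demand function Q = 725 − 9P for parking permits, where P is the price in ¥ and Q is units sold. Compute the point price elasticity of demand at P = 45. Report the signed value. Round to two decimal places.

-1.27

At P = 45, Q = 320.
dQ/dP = −9.
ε = (dQ/dP)(P/Q) = (-9)(45/320).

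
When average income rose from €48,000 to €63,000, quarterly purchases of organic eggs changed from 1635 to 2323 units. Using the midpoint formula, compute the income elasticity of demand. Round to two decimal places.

ΔQ = 688, ΔI = 15000. Midpoints: Ī = 55,500, Q̄ = 1979.0.
ε_I = (ΔQ/ΔI)(Ī/Q̄) = (688/15000)(55500/1979.0).

1.29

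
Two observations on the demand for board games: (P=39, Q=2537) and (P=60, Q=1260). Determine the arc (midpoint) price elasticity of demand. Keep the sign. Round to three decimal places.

ΔQ = 1260 − 2537 = -1277; ΔP = 60 − 39 = 21.
Midpoints: P̄ = 49.50, Q̄ = 1898.5.
ε = (ΔQ/ΔP)(P̄/Q̄) = (-1277/21)(49.50/1898.5).

-1.585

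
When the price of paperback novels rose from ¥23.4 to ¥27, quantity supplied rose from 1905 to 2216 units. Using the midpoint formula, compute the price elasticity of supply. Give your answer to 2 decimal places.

1.06

ΔQ = 2216 − 1905 = 311; ΔP = 27 − 23.4 = 3.6.
Midpoints: P̄ = 25.20, Q̄ = 2060.5.
ε_s = (ΔQ/ΔP)(P̄/Q̄) = (311/3.6)(25.20/2060.5).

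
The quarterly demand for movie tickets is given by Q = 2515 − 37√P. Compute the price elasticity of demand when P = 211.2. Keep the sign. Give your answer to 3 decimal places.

At P = 211.2, Q = 1977.289.
dQ/dP = −37/(2√P) = -1.273.
ε = (dQ/dP)(P/Q) = (-1.273)(211.2/1977.289).
|ε| < 1, so demand is inelastic at this price.

-0.136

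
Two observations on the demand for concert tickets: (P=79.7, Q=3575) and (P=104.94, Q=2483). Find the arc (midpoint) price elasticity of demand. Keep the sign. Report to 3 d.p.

-1.319

ΔQ = 2483 − 3575 = -1092; ΔP = 104.94 − 79.7 = 25.24.
Midpoints: P̄ = 92.32, Q̄ = 3029.0.
ε = (ΔQ/ΔP)(P̄/Q̄) = (-1092/25.24)(92.32/3029.0).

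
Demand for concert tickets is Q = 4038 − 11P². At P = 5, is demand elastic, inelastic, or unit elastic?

inelastic

Q = 3763, dQ/dP = -110.
ε = (dQ/dP)(P/Q) ≈ -0.146.
|ε| = 0.15 < 1.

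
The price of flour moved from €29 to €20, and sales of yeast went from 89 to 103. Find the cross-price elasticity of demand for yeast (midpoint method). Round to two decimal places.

-0.40

ΔQ_x = 103 − 89 = 14; ΔP_y = 20 − 29 = -9.
Midpoints: P̄_y = 24.50, Q̄_x = 96.0.
ε_xy = (ΔQ_x/ΔP_y)(P̄_y/Q̄_x) = (14/-9)(24.50/96.0).
ε_xy < 0, so the goods are complements.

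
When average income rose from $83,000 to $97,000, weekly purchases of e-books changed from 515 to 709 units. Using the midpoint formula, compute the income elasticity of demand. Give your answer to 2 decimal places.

ΔQ = 194, ΔI = 14000. Midpoints: Ī = 90,000, Q̄ = 612.0.
ε_I = (ΔQ/ΔI)(Ī/Q̄) = (194/14000)(90000/612.0).

2.04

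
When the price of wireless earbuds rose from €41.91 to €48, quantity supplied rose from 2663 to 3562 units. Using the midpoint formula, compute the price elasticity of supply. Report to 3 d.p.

ΔQ = 3562 − 2663 = 899; ΔP = 48 − 41.91 = 6.09.
Midpoints: P̄ = 44.95, Q̄ = 3112.5.
ε_s = (ΔQ/ΔP)(P̄/Q̄) = (899/6.09)(44.95/3112.5).

2.132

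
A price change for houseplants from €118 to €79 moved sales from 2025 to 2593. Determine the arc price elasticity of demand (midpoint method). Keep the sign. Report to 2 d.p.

-0.62

ΔQ = 2593 − 2025 = 568; ΔP = 79 − 118 = -39.
Midpoints: P̄ = 98.50, Q̄ = 2309.0.
ε = (ΔQ/ΔP)(P̄/Q̄) = (568/-39)(98.50/2309.0).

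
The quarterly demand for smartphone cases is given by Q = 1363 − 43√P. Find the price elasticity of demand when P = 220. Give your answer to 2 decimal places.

-0.44

At P = 220, Q = 725.207.
dQ/dP = −43/(2√P) = -1.450.
ε = (dQ/dP)(P/Q) = (-1.450)(220/725.207).
|ε| < 1, so demand is inelastic at this price.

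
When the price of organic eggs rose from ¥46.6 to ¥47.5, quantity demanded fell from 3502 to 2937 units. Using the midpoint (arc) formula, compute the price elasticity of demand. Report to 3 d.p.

ΔQ = 2937 − 3502 = -565; ΔP = 47.5 − 46.6 = 0.9.
Midpoints: P̄ = 47.05, Q̄ = 3219.5.
ε = (ΔQ/ΔP)(P̄/Q̄) = (-565/0.9)(47.05/3219.5).

-9.174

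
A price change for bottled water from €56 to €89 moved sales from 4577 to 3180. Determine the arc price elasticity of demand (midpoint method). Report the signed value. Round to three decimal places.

-0.791

ΔQ = 3180 − 4577 = -1397; ΔP = 89 − 56 = 33.
Midpoints: P̄ = 72.50, Q̄ = 3878.5.
ε = (ΔQ/ΔP)(P̄/Q̄) = (-1397/33)(72.50/3878.5).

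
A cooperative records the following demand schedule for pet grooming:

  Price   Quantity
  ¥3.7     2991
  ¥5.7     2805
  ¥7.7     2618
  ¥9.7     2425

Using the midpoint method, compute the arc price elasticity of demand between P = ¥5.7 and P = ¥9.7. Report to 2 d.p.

At P = 5.7, Q = 2805; at P = 9.7, Q = 2425.
ΔQ = -380, ΔP = 4.0. Midpoints: P̄ = 7.70, Q̄ = 2615.0.
ε = (ΔQ/ΔP)(P̄/Q̄) = (-380/4.0)(7.70/2615.0).

-0.28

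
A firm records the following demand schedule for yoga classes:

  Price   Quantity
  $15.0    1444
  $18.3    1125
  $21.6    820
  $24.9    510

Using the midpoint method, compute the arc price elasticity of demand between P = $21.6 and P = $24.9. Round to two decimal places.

-3.28

At P = 21.6, Q = 820; at P = 24.9, Q = 510.
ΔQ = -310, ΔP = 3.3. Midpoints: P̄ = 23.25, Q̄ = 665.0.
ε = (ΔQ/ΔP)(P̄/Q̄) = (-310/3.3)(23.25/665.0).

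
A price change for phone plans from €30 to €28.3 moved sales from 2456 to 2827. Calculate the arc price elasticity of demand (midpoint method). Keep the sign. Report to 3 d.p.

ΔQ = 2827 − 2456 = 371; ΔP = 28.3 − 30 = -1.7.
Midpoints: P̄ = 29.15, Q̄ = 2641.5.
ε = (ΔQ/ΔP)(P̄/Q̄) = (371/-1.7)(29.15/2641.5).

-2.408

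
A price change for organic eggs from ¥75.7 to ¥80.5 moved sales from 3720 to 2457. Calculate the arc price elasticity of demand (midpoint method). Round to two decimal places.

-6.65

ΔQ = 2457 − 3720 = -1263; ΔP = 80.5 − 75.7 = 4.8.
Midpoints: P̄ = 78.10, Q̄ = 3088.5.
ε = (ΔQ/ΔP)(P̄/Q̄) = (-1263/4.8)(78.10/3088.5).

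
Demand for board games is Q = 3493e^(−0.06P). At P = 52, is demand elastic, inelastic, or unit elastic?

Q = 154.241, dQ/dP = -9.254.
ε = (dQ/dP)(P/Q) ≈ -3.120.
|ε| = 3.12 > 1.

elastic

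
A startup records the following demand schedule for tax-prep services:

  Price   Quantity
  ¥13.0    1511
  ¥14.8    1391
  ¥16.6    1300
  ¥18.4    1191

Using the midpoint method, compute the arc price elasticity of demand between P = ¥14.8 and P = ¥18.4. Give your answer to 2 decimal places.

At P = 14.8, Q = 1391; at P = 18.4, Q = 1191.
ΔQ = -200, ΔP = 3.6. Midpoints: P̄ = 16.60, Q̄ = 1291.0.
ε = (ΔQ/ΔP)(P̄/Q̄) = (-200/3.6)(16.60/1291.0).

-0.71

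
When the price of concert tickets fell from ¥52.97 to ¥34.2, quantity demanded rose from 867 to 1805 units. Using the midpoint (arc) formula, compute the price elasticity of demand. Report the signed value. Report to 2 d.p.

ΔQ = 1805 − 867 = 938; ΔP = 34.2 − 52.97 = -18.77.
Midpoints: P̄ = 43.59, Q̄ = 1336.0.
ε = (ΔQ/ΔP)(P̄/Q̄) = (938/-18.77)(43.59/1336.0).

-1.63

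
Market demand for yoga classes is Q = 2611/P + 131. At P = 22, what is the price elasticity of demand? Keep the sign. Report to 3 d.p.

At P = 22, Q = 249.682.
dQ/dP = −2611/P² = -5.395.
ε = (dQ/dP)(P/Q) = (-5.395)(22/249.682).

-0.475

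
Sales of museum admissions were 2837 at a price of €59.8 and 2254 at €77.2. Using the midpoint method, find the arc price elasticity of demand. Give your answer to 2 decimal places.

ΔQ = 2254 − 2837 = -583; ΔP = 77.2 − 59.8 = 17.4.
Midpoints: P̄ = 68.50, Q̄ = 2545.5.
ε = (ΔQ/ΔP)(P̄/Q̄) = (-583/17.4)(68.50/2545.5).

-0.90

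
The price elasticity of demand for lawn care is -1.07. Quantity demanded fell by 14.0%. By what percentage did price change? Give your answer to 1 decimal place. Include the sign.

13.1%

%ΔP ≈ %ΔQ / ε = (-14.0%)/(-1.07) = 13.08%.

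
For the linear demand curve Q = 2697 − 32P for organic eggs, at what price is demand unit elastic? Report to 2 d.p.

For linear demand Q = a − bP, ε = −bP/(a − bP). |ε| = 1 when bP = a − bP, i.e. P = a/(2b).
P = 2697/(2·32) = 2697/64 = 42.1406.

42.14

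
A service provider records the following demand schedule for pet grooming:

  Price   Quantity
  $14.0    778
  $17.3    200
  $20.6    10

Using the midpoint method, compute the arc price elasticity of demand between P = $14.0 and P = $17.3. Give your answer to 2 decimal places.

At P = 14.0, Q = 778; at P = 17.3, Q = 200.
ΔQ = -578, ΔP = 3.3. Midpoints: P̄ = 15.65, Q̄ = 489.0.
ε = (ΔQ/ΔP)(P̄/Q̄) = (-578/3.3)(15.65/489.0).

-5.61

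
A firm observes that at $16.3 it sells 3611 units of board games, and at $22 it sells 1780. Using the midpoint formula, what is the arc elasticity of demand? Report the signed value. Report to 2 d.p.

ΔQ = 1780 − 3611 = -1831; ΔP = 22 − 16.3 = 5.7.
Midpoints: P̄ = 19.15, Q̄ = 2695.5.
ε = (ΔQ/ΔP)(P̄/Q̄) = (-1831/5.7)(19.15/2695.5).

-2.28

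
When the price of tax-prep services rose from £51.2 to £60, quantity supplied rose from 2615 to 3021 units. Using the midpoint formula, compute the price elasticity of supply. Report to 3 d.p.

ΔQ = 3021 − 2615 = 406; ΔP = 60 − 51.2 = 8.8.
Midpoints: P̄ = 55.60, Q̄ = 2818.0.
ε_s = (ΔQ/ΔP)(P̄/Q̄) = (406/8.8)(55.60/2818.0).

0.910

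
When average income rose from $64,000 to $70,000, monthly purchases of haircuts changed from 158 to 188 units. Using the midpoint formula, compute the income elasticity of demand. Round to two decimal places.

1.94

ΔQ = 30, ΔI = 6000. Midpoints: Ī = 67,000, Q̄ = 173.0.
ε_I = (ΔQ/ΔI)(Ī/Q̄) = (30/6000)(67000/173.0).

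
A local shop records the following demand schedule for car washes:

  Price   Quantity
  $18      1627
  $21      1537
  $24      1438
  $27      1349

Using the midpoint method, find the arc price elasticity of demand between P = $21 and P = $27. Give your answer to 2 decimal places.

At P = 21, Q = 1537; at P = 27, Q = 1349.
ΔQ = -188, ΔP = 6. Midpoints: P̄ = 24.00, Q̄ = 1443.0.
ε = (ΔQ/ΔP)(P̄/Q̄) = (-188/6)(24.00/1443.0).

-0.52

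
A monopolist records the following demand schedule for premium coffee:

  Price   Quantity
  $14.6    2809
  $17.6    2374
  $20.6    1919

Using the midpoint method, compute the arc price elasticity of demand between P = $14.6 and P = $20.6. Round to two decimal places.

At P = 14.6, Q = 2809; at P = 20.6, Q = 1919.
ΔQ = -890, ΔP = 6.0. Midpoints: P̄ = 17.60, Q̄ = 2364.0.
ε = (ΔQ/ΔP)(P̄/Q̄) = (-890/6.0)(17.60/2364.0).

-1.10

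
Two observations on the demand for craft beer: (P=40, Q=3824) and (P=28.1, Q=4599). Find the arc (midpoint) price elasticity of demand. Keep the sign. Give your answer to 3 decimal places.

ΔQ = 4599 − 3824 = 775; ΔP = 28.1 − 40 = -11.9.
Midpoints: P̄ = 34.05, Q̄ = 4211.5.
ε = (ΔQ/ΔP)(P̄/Q̄) = (775/-11.9)(34.05/4211.5).

-0.527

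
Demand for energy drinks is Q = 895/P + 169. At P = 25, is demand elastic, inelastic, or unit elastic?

Q = 204.800, dQ/dP = -1.432.
ε = (dQ/dP)(P/Q) ≈ -0.175.
|ε| = 0.17 < 1.

inelastic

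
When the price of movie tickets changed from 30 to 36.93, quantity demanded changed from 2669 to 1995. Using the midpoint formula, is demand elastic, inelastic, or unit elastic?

Arc ε ≈ -1.396.
|ε| = 1.40 > 1.

elastic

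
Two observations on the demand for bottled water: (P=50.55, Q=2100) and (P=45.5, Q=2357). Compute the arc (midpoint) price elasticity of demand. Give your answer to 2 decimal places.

ΔQ = 2357 − 2100 = 257; ΔP = 45.5 − 50.55 = -5.05.
Midpoints: P̄ = 48.02, Q̄ = 2228.5.
ε = (ΔQ/ΔP)(P̄/Q̄) = (257/-5.05)(48.02/2228.5).

-1.10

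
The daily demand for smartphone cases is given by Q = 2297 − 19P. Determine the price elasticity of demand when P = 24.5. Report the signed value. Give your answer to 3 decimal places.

-0.254

At P = 24.5, Q = 1831.500.
dQ/dP = −19.
ε = (dQ/dP)(P/Q) = (-19)(24.5/1831.500).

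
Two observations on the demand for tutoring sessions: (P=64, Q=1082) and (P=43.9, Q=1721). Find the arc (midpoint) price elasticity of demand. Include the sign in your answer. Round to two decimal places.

-1.22

ΔQ = 1721 − 1082 = 639; ΔP = 43.9 − 64 = -20.1.
Midpoints: P̄ = 53.95, Q̄ = 1401.5.
ε = (ΔQ/ΔP)(P̄/Q̄) = (639/-20.1)(53.95/1401.5).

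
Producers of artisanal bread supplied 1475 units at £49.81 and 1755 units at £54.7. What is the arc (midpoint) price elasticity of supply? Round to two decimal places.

ΔQ = 1755 − 1475 = 280; ΔP = 54.7 − 49.81 = 4.89.
Midpoints: P̄ = 52.26, Q̄ = 1615.0.
ε_s = (ΔQ/ΔP)(P̄/Q̄) = (280/4.89)(52.26/1615.0).

1.85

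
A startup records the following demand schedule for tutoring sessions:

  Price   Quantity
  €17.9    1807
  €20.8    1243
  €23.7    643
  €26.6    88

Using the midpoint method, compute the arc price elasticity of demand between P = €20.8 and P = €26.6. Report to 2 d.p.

At P = 20.8, Q = 1243; at P = 26.6, Q = 88.
ΔQ = -1155, ΔP = 5.8. Midpoints: P̄ = 23.70, Q̄ = 665.5.
ε = (ΔQ/ΔP)(P̄/Q̄) = (-1155/5.8)(23.70/665.5).

-7.09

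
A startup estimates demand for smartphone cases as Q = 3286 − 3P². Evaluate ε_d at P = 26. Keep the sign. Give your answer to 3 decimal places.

-3.224

At P = 26, Q = 1258.
dQ/dP = −6P = -156.
ε = (dQ/dP)(P/Q) = (-156)(26/1258).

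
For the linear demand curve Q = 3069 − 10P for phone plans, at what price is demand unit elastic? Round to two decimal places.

For linear demand Q = a − bP, ε = −bP/(a − bP). |ε| = 1 when bP = a − bP, i.e. P = a/(2b).
P = 3069/(2·10) = 3069/20 = 153.4500.

153.45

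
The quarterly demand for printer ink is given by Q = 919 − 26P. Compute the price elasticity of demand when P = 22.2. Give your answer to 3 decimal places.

-1.689

At P = 22.2, Q = 341.800.
dQ/dP = −26.
ε = (dQ/dP)(P/Q) = (-26)(22.2/341.800).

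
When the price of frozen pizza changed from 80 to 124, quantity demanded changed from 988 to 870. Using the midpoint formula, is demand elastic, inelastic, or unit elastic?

inelastic

Arc ε ≈ -0.294.
|ε| = 0.29 < 1.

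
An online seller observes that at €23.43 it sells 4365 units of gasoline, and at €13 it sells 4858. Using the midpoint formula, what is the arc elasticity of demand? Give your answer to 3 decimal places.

-0.187

ΔQ = 4858 − 4365 = 493; ΔP = 13 − 23.43 = -10.43.
Midpoints: P̄ = 18.21, Q̄ = 4611.5.
ε = (ΔQ/ΔP)(P̄/Q̄) = (493/-10.43)(18.21/4611.5).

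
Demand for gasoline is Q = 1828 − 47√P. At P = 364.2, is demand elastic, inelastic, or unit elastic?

inelastic

Q = 931.051, dQ/dP = -1.231.
ε = (dQ/dP)(P/Q) ≈ -0.482.
|ε| = 0.48 < 1.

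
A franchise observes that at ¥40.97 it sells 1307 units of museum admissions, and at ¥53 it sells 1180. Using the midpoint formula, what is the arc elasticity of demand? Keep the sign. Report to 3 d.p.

-0.399

ΔQ = 1180 − 1307 = -127; ΔP = 53 − 40.97 = 12.03.
Midpoints: P̄ = 46.98, Q̄ = 1243.5.
ε = (ΔQ/ΔP)(P̄/Q̄) = (-127/12.03)(46.98/1243.5).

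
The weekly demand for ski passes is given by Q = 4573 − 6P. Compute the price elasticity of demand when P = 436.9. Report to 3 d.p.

-1.343

At P = 436.9, Q = 1951.600.
dQ/dP = −6.
ε = (dQ/dP)(P/Q) = (-6)(436.9/1951.600).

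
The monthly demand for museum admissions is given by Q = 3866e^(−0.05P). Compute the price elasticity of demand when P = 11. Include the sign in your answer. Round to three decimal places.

-0.550

At P = 11, Q = 2230.488.
dQ/dP = −0.05·3866e^(−0.05P) = −0.05Q = -111.524.
ε = (dQ/dP)(P/Q) = (-111.524)(11/2230.488).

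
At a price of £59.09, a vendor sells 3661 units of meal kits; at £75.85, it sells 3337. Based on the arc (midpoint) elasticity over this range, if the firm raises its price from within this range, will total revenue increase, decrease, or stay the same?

Arc ε = (-324/16.76)(67.47/3499.0) ≈ -0.373.
|ε| = 0.37 < 1, so demand is inelastic. A price rise therefore raises total revenue.

increase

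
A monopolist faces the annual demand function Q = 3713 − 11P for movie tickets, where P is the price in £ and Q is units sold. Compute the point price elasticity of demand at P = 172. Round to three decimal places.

-1.039

At P = 172, Q = 1821.
dQ/dP = −11.
ε = (dQ/dP)(P/Q) = (-11)(172/1821).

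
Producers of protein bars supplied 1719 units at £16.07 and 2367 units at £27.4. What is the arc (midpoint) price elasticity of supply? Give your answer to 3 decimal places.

0.608

ΔQ = 2367 − 1719 = 648; ΔP = 27.4 − 16.07 = 11.33.
Midpoints: P̄ = 21.73, Q̄ = 2043.0.
ε_s = (ΔQ/ΔP)(P̄/Q̄) = (648/11.33)(21.73/2043.0).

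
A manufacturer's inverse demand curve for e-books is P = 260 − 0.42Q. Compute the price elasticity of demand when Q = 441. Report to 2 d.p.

At Q = 441, P = 260 − 0.42(441) = 74.78.
dP/dQ = −0.42, so dQ/dP = 1/(−0.42) = -2.381.
ε = (dQ/dP)(P/Q) = (-2.381)(74.78/441).

-0.40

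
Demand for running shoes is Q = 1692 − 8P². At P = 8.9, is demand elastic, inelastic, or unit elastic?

Q = 1058.320, dQ/dP = -142.400.
ε = (dQ/dP)(P/Q) ≈ -1.198.
|ε| = 1.20 > 1.

elastic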